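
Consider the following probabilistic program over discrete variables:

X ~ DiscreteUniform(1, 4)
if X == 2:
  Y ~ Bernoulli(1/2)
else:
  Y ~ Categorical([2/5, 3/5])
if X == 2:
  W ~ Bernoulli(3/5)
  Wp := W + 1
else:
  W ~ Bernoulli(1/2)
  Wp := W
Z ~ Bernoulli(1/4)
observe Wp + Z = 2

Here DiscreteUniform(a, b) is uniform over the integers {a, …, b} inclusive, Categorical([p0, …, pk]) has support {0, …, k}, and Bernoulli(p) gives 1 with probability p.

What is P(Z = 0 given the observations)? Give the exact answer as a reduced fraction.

P(Z = 0 | obs) = 18/37

Enumerate traces; 10 have nonzero weight after conditioning:
  (X=1, Y=0, W=1, Z=1) weight 1/80
  (X=1, Y=1, W=1, Z=1) weight 3/160
  (X=2, Y=0, W=0, Z=1) weight 1/80
  (X=2, Y=0, W=1, Z=0) weight 9/160
  (X=2, Y=1, W=0, Z=1) weight 1/80
  (X=2, Y=1, W=1, Z=0) weight 9/160
  (X=3, Y=0, W=1, Z=1) weight 1/80
  (X=3, Y=1, W=1, Z=1) weight 3/160
  … 2 more
Group by Z:
  weight(Z=0) = 9/80
  weight(Z=1) = 19/160
Total weight = 9/80 + 19/160 = 37/160
P(Z=0 | obs) = 9/80 / 37/160 = 18/37
P(Z=1 | obs) = 19/160 / 37/160 = 19/37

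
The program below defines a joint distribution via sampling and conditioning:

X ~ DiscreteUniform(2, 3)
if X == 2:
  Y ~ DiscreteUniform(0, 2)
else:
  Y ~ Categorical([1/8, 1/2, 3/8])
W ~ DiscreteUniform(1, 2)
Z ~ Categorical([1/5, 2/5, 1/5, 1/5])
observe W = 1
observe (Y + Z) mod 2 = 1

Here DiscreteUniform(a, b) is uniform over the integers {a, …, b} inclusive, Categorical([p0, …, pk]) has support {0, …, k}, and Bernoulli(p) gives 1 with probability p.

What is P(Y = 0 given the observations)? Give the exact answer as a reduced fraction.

Enumerate traces; 12 have nonzero weight after conditioning:
  (X=2, Y=0, W=1, Z=1) weight 1/30
  (X=2, Y=0, W=1, Z=3) weight 1/60
  (X=2, Y=1, W=1, Z=0) weight 1/60
  (X=2, Y=1, W=1, Z=2) weight 1/60
  (X=2, Y=2, W=1, Z=1) weight 1/30
  (X=2, Y=2, W=1, Z=3) weight 1/60
  (X=3, Y=0, W=1, Z=1) weight 1/80
  (X=3, Y=0, W=1, Z=3) weight 1/160
  … 4 more
Group by Y:
  weight(Y=0) = 11/160
  weight(Y=1) = 1/12
  weight(Y=2) = 17/160
Total weight = 11/160 + 1/12 + 17/160 = 31/120
P(Y=0 | obs) = 11/160 / 31/120 = 33/124
P(Y=1 | obs) = 1/12 / 31/120 = 10/31
P(Y=2 | obs) = 17/160 / 31/120 = 51/124

P(Y = 0 | obs) = 33/124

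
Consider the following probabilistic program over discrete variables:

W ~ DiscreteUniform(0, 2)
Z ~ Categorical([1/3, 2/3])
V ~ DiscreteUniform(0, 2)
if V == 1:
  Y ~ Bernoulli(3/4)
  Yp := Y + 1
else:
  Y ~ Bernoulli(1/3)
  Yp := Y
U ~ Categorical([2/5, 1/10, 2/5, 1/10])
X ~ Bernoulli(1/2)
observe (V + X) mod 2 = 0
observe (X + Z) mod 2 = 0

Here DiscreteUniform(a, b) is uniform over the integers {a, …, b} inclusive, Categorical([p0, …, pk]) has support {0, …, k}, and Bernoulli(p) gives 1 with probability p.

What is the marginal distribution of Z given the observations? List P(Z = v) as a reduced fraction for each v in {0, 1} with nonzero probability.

P(Z=0) = 1/2, P(Z=1) = 1/2

Enumerate traces; 72 have nonzero weight after conditioning:
  (W=0, Z=0, V=0, Y=0, U=0, X=0) weight 2/405
  (W=0, Z=0, V=0, Y=0, U=1, X=0) weight 1/810
  (W=0, Z=0, V=0, Y=0, U=2, X=0) weight 2/405
  (W=0, Z=0, V=0, Y=0, U=3, X=0) weight 1/810
  (W=0, Z=0, V=0, Y=1, U=0, X=0) weight 1/405
  (W=0, Z=0, V=0, Y=1, U=1, X=0) weight 1/1620
  (W=0, Z=0, V=0, Y=1, U=2, X=0) weight 1/405
  (W=0, Z=0, V=0, Y=1, U=3, X=0) weight 1/1620
  (W=0, Z=1, V=1, Y=0, U=0, X=1) weight 1/270
  … 63 more
Group by Z:
  weight(Z=0) = 1/9
  weight(Z=1) = 1/9
Total weight = 1/9 + 1/9 = 2/9
P(Z=0 | obs) = 1/9 / 2/9 = 1/2
P(Z=1 | obs) = 1/9 / 2/9 = 1/2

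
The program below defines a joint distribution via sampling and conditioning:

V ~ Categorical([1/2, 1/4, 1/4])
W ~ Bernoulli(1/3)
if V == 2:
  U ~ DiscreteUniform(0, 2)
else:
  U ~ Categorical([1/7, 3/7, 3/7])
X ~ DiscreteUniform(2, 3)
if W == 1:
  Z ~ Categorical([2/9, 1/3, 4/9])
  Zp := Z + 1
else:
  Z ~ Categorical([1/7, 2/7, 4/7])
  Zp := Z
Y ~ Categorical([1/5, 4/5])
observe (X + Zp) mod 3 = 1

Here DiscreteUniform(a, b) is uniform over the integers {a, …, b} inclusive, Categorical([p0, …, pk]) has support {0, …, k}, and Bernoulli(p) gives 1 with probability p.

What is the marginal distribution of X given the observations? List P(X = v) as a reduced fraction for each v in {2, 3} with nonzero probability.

Enumerate traces; 72 have nonzero weight after conditioning:
  (V=0, W=0, U=0, X=2, Z=2, Y=0) weight 2/735
  (V=0, W=0, U=0, X=2, Z=2, Y=1) weight 8/735
  (V=0, W=0, U=0, X=3, Z=1, Y=0) weight 1/735
  (V=0, W=0, U=0, X=3, Z=1, Y=1) weight 4/735
  (V=0, W=0, U=1, X=2, Z=2, Y=0) weight 2/245
  (V=0, W=0, U=1, X=2, Z=2, Y=1) weight 8/245
  (V=0, W=0, U=1, X=3, Z=1, Y=0) weight 1/245
  (V=0, W=0, U=1, X=3, Z=1, Y=1) weight 4/245
  … 64 more
Group by X:
  weight(X=2) = 31/126
  weight(X=3) = 25/189
Total weight = 31/126 + 25/189 = 143/378
P(X=2 | obs) = 31/126 / 143/378 = 93/143
P(X=3 | obs) = 25/189 / 143/378 = 50/143

P(X=2) = 93/143, P(X=3) = 50/143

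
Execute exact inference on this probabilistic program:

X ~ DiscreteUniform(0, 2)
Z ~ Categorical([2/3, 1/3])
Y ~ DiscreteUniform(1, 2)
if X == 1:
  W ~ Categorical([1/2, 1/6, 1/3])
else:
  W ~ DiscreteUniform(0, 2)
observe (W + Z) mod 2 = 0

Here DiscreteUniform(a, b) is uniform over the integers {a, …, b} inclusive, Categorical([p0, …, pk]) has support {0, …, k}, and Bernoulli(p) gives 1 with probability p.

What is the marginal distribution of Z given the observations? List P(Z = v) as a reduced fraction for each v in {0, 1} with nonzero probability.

P(Z=0) = 26/31, P(Z=1) = 5/31

Enumerate traces; 18 have nonzero weight after conditioning:
  (X=0, Z=0, Y=1, W=0) weight 1/27
  (X=0, Z=0, Y=1, W=2) weight 1/27
  (X=0, Z=0, Y=2, W=0) weight 1/27
  (X=0, Z=0, Y=2, W=2) weight 1/27
  (X=0, Z=1, Y=1, W=1) weight 1/54
  (X=0, Z=1, Y=2, W=1) weight 1/54
  (X=1, Z=0, Y=1, W=0) weight 1/18
  (X=1, Z=0, Y=1, W=2) weight 1/27
  … 10 more
Group by Z:
  weight(Z=0) = 13/27
  weight(Z=1) = 5/54
Total weight = 13/27 + 5/54 = 31/54
P(Z=0 | obs) = 13/27 / 31/54 = 26/31
P(Z=1 | obs) = 5/54 / 31/54 = 5/31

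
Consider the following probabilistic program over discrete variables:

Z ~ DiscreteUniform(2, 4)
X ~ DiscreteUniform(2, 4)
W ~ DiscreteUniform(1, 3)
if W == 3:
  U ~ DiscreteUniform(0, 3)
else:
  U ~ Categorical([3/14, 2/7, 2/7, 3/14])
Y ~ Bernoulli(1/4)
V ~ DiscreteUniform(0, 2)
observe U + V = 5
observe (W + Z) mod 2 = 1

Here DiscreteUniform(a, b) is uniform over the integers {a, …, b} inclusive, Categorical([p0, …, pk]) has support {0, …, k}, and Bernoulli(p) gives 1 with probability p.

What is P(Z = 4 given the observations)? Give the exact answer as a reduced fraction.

P(Z = 4 | obs) = 13/32

Enumerate traces; 30 have nonzero weight after conditioning:
  (Z=2, X=2, W=1, U=3, Y=0, V=2) weight 1/504
  (Z=2, X=2, W=1, U=3, Y=1, V=2) weight 1/1512
  (Z=2, X=2, W=3, U=3, Y=0, V=2) weight 1/432
  (Z=2, X=2, W=3, U=3, Y=1, V=2) weight 1/1296
  (Z=2, X=3, W=1, U=3, Y=0, V=2) weight 1/504
  (Z=2, X=3, W=1, U=3, Y=1, V=2) weight 1/1512
  (Z=2, X=3, W=3, U=3, Y=0, V=2) weight 1/432
  (Z=2, X=3, W=3, U=3, Y=1, V=2) weight 1/1296
  (Z=3, X=2, W=2, U=3, Y=0, V=2) weight 1/504
  (Z=4, X=2, W=1, U=3, Y=0, V=2) weight 1/504
  … 20 more
Group by Z:
  weight(Z=2) = 13/756
  weight(Z=3) = 1/126
  weight(Z=4) = 13/756
Total weight = 13/756 + 1/126 + 13/756 = 8/189
P(Z=2 | obs) = 13/756 / 8/189 = 13/32
P(Z=3 | obs) = 1/126 / 8/189 = 3/16
P(Z=4 | obs) = 13/756 / 8/189 = 13/32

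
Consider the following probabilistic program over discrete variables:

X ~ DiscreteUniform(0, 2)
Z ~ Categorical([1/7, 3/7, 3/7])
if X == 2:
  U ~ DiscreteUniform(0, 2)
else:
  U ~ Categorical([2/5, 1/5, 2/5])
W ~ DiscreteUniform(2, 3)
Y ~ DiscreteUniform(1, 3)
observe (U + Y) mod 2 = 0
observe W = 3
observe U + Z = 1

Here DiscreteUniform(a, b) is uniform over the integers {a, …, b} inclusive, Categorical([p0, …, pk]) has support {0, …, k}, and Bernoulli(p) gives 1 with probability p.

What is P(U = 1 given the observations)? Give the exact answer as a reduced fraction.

Enumerate traces; 9 have nonzero weight after conditioning:
  (X=0, Z=0, U=1, W=3, Y=1) weight 1/630
  (X=0, Z=0, U=1, W=3, Y=3) weight 1/630
  (X=0, Z=1, U=0, W=3, Y=2) weight 1/105
  (X=1, Z=0, U=1, W=3, Y=1) weight 1/630
  (X=1, Z=0, U=1, W=3, Y=3) weight 1/630
  (X=1, Z=1, U=0, W=3, Y=2) weight 1/105
  (X=2, Z=0, U=1, W=3, Y=1) weight 1/378
  (X=2, Z=0, U=1, W=3, Y=3) weight 1/378
  … 1 more
Group by U:
  weight(U=0) = 17/630
  weight(U=1) = 11/945
Total weight = 17/630 + 11/945 = 73/1890
P(U=0 | obs) = 17/630 / 73/1890 = 51/73
P(U=1 | obs) = 11/945 / 73/1890 = 22/73

P(U = 1 | obs) = 22/73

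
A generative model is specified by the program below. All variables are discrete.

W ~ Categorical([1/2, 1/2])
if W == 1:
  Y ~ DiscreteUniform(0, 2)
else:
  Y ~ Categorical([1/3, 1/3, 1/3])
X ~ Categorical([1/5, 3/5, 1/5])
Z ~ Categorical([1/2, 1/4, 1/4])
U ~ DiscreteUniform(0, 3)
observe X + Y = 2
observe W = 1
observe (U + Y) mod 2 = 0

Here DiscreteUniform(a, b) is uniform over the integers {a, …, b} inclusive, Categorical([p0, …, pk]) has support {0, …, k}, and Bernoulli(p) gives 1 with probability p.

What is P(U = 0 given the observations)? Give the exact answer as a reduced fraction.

Enumerate traces; 18 have nonzero weight after conditioning:
  (W=1, Y=0, X=2, Z=0, U=0) weight 1/240
  (W=1, Y=0, X=2, Z=0, U=2) weight 1/240
  (W=1, Y=0, X=2, Z=1, U=0) weight 1/480
  (W=1, Y=0, X=2, Z=1, U=2) weight 1/480
  (W=1, Y=0, X=2, Z=2, U=0) weight 1/480
  (W=1, Y=0, X=2, Z=2, U=2) weight 1/480
  (W=1, Y=1, X=1, Z=0, U=1) weight 1/80
  (W=1, Y=1, X=1, Z=0, U=3) weight 1/80
  … 10 more
Group by U:
  weight(U=0) = 1/60
  weight(U=1) = 1/40
  weight(U=2) = 1/60
  weight(U=3) = 1/40
Total weight = 1/60 + 1/40 + 1/60 + 1/40 = 1/12
P(U=0 | obs) = 1/60 / 1/12 = 1/5
P(U=1 | obs) = 1/40 / 1/12 = 3/10
P(U=2 | obs) = 1/60 / 1/12 = 1/5
P(U=3 | obs) = 1/40 / 1/12 = 3/10

P(U = 0 | obs) = 1/5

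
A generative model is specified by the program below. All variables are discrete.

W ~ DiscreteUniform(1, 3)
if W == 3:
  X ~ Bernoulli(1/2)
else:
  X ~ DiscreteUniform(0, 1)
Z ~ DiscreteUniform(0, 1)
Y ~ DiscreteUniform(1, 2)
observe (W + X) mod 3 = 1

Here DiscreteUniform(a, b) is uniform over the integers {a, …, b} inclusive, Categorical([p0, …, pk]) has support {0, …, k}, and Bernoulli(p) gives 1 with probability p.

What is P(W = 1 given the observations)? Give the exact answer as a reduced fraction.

P(W = 1 | obs) = 1/2

Enumerate traces; 8 have nonzero weight after conditioning:
  (W=1, X=0, Z=0, Y=1) weight 1/24
  (W=1, X=0, Z=0, Y=2) weight 1/24
  (W=1, X=0, Z=1, Y=1) weight 1/24
  (W=1, X=0, Z=1, Y=2) weight 1/24
  (W=3, X=1, Z=0, Y=1) weight 1/24
  (W=3, X=1, Z=0, Y=2) weight 1/24
  (W=3, X=1, Z=1, Y=1) weight 1/24
  (W=3, X=1, Z=1, Y=2) weight 1/24
Group by W:
  weight(W=1) = 1/6
  weight(W=3) = 1/6
Total weight = 1/6 + 1/6 = 1/3
P(W=1 | obs) = 1/6 / 1/3 = 1/2
P(W=3 | obs) = 1/6 / 1/3 = 1/2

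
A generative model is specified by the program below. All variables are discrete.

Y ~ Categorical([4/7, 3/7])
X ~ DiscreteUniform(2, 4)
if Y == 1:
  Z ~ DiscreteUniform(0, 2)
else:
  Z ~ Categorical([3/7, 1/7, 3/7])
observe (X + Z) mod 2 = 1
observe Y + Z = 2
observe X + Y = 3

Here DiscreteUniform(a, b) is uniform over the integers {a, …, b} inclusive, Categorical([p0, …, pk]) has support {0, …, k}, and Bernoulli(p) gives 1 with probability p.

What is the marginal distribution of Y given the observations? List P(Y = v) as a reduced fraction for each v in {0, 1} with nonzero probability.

P(Y=0) = 12/19, P(Y=1) = 7/19

Enumerate traces; 2 have nonzero weight after conditioning:
  (Y=0, X=3, Z=2) weight 4/49
  (Y=1, X=2, Z=1) weight 1/21
Group by Y:
  weight(Y=0) = 4/49
  weight(Y=1) = 1/21
Total weight = 4/49 + 1/21 = 19/147
P(Y=0 | obs) = 4/49 / 19/147 = 12/19
P(Y=1 | obs) = 1/21 / 19/147 = 7/19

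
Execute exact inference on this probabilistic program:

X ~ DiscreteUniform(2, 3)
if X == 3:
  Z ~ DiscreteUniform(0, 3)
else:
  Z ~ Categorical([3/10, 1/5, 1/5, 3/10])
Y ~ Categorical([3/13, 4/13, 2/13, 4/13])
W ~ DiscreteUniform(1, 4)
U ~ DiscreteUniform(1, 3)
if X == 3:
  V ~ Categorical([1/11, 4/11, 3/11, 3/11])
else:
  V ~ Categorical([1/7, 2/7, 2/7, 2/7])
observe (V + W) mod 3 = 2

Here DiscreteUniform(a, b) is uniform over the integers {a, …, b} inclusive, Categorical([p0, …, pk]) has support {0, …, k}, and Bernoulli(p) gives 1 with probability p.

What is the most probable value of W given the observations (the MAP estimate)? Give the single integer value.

Enumerate traces; 480 have nonzero weight after conditioning:
  (X=2, Z=0, Y=0, W=1, U=1, V=1) weight 3/3640
  (X=2, Z=0, Y=0, W=1, U=2, V=1) weight 3/3640
  (X=2, Z=0, Y=0, W=1, U=3, V=1) weight 3/3640
  (X=2, Z=0, Y=0, W=2, U=1, V=0) weight 3/7280
  (X=2, Z=0, Y=0, W=2, U=1, V=3) weight 3/3640
  (X=2, Z=0, Y=0, W=2, U=2, V=0) weight 3/7280
  (X=2, Z=0, Y=0, W=2, U=2, V=3) weight 3/3640
  (X=2, Z=0, Y=0, W=2, U=3, V=0) weight 3/7280
  (X=2, Z=0, Y=0, W=3, U=1, V=2) weight 3/3640
  (X=2, Z=0, Y=0, W=4, U=1, V=1) weight 3/3640
  … 470 more
Group by W:
  weight(W=1) = 25/308
  weight(W=2) = 61/616
  weight(W=3) = 43/616
  weight(W=4) = 25/308
Total weight = 25/308 + 61/616 + 43/616 + 25/308 = 51/154
P(W=1 | obs) = 25/308 / 51/154 = 25/102
P(W=2 | obs) = 61/616 / 51/154 = 61/204
P(W=3 | obs) = 43/616 / 51/154 = 43/204
P(W=4 | obs) = 25/308 / 51/154 = 25/102
argmax = 2

argmax_v P(W = v | obs) = 2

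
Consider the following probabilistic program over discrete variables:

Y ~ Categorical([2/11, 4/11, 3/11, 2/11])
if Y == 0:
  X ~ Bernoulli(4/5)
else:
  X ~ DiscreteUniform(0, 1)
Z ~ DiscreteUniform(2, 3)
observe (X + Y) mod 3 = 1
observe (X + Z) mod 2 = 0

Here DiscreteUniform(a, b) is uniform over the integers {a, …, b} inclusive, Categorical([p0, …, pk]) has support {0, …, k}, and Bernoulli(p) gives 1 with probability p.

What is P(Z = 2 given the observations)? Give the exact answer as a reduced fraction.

P(Z = 2 | obs) = 10/23

Enumerate traces; 3 have nonzero weight after conditioning:
  (Y=0, X=1, Z=3) weight 4/55
  (Y=1, X=0, Z=2) weight 1/11
  (Y=3, X=1, Z=3) weight 1/22
Group by Z:
  weight(Z=2) = 1/11
  weight(Z=3) = 13/110
Total weight = 1/11 + 13/110 = 23/110
P(Z=2 | obs) = 1/11 / 23/110 = 10/23
P(Z=3 | obs) = 13/110 / 23/110 = 13/23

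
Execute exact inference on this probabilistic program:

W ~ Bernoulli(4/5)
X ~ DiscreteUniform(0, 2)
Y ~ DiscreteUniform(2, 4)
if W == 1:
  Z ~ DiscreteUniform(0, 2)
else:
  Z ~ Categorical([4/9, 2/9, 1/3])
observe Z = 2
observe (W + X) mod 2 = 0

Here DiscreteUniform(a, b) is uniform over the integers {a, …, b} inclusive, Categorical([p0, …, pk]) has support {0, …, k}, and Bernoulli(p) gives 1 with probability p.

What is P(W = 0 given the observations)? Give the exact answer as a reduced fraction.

Enumerate traces; 9 have nonzero weight after conditioning:
  (W=0, X=0, Y=2, Z=2) weight 1/135
  (W=0, X=0, Y=3, Z=2) weight 1/135
  (W=0, X=0, Y=4, Z=2) weight 1/135
  (W=0, X=2, Y=2, Z=2) weight 1/135
  (W=0, X=2, Y=3, Z=2) weight 1/135
  (W=0, X=2, Y=4, Z=2) weight 1/135
  (W=1, X=1, Y=2, Z=2) weight 4/135
  (W=1, X=1, Y=3, Z=2) weight 4/135
  … 1 more
Group by W:
  weight(W=0) = 2/45
  weight(W=1) = 4/45
Total weight = 2/45 + 4/45 = 2/15
P(W=0 | obs) = 2/45 / 2/15 = 1/3
P(W=1 | obs) = 4/45 / 2/15 = 2/3

P(W = 0 | obs) = 1/3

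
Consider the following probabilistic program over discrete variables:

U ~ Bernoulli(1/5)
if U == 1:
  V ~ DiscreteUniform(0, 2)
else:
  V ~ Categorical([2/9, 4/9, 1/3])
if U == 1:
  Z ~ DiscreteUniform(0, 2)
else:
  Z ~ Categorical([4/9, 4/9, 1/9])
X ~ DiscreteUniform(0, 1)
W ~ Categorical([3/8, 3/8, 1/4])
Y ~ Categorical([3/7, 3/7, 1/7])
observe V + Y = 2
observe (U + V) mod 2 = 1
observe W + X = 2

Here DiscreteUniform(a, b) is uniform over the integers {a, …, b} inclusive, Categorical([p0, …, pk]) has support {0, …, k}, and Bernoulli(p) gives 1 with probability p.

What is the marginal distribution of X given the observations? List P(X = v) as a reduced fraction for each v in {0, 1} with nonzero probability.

P(X=0) = 2/5, P(X=1) = 3/5

Enumerate traces; 18 have nonzero weight after conditioning:
  (U=0, V=1, Z=0, X=0, W=2, Y=1) weight 8/945
  (U=0, V=1, Z=0, X=1, W=1, Y=1) weight 4/315
  (U=0, V=1, Z=1, X=0, W=2, Y=1) weight 8/945
  (U=0, V=1, Z=1, X=1, W=1, Y=1) weight 4/315
  (U=0, V=1, Z=2, X=0, W=2, Y=1) weight 2/945
  (U=0, V=1, Z=2, X=1, W=1, Y=1) weight 1/315
  (U=1, V=0, Z=0, X=0, W=2, Y=2) weight 1/2520
  (U=1, V=0, Z=0, X=1, W=1, Y=2) weight 1/1680
  … 10 more
Group by X:
  weight(X=0) = 1/42
  weight(X=1) = 1/28
Total weight = 1/42 + 1/28 = 5/84
P(X=0 | obs) = 1/42 / 5/84 = 2/5
P(X=1 | obs) = 1/28 / 5/84 = 3/5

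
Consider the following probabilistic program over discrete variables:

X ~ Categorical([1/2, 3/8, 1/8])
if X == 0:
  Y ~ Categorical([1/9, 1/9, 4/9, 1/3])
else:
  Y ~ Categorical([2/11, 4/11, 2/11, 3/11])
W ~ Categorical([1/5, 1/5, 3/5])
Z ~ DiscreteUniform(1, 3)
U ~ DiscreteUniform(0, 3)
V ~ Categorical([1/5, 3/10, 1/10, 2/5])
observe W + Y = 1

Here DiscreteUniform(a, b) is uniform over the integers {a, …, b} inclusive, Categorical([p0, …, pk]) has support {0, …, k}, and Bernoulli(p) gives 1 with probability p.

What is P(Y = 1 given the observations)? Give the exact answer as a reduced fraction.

P(Y = 1 | obs) = 47/76

Enumerate traces; 288 have nonzero weight after conditioning:
  (X=0, Y=0, W=1, Z=1, U=0, V=0) weight 1/5400
  (X=0, Y=0, W=1, Z=1, U=0, V=1) weight 1/3600
  (X=0, Y=0, W=1, Z=1, U=0, V=2) weight 1/10800
  (X=0, Y=0, W=1, Z=1, U=0, V=3) weight 1/2700
  (X=0, Y=0, W=1, Z=1, U=1, V=0) weight 1/5400
  (X=0, Y=0, W=1, Z=1, U=1, V=1) weight 1/3600
  (X=0, Y=0, W=1, Z=1, U=1, V=2) weight 1/10800
  (X=0, Y=0, W=1, Z=1, U=1, V=3) weight 1/2700
  (X=0, Y=1, W=0, Z=1, U=0, V=0) weight 1/5400
  … 279 more
Group by Y:
  weight(Y=0) = 29/990
  weight(Y=1) = 47/990
Total weight = 29/990 + 47/990 = 38/495
P(Y=0 | obs) = 29/990 / 38/495 = 29/76
P(Y=1 | obs) = 47/990 / 38/495 = 47/76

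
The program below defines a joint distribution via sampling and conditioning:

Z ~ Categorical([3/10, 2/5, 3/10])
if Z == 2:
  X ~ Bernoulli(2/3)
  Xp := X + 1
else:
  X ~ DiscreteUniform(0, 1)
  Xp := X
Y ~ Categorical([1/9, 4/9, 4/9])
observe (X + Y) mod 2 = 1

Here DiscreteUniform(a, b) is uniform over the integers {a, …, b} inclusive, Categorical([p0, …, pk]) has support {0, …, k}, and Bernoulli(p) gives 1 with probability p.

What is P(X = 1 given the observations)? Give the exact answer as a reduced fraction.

P(X = 1 | obs) = 55/91

Enumerate traces; 9 have nonzero weight after conditioning:
  (Z=0, X=0, Y=1) weight 1/15
  (Z=0, X=1, Y=0) weight 1/60
  (Z=0, X=1, Y=2) weight 1/15
  (Z=1, X=0, Y=1) weight 4/45
  (Z=1, X=1, Y=0) weight 1/45
  (Z=1, X=1, Y=2) weight 4/45
  (Z=2, X=0, Y=1) weight 2/45
  (Z=2, X=1, Y=0) weight 1/45
  … 1 more
Group by X:
  weight(X=0) = 1/5
  weight(X=1) = 11/36
Total weight = 1/5 + 11/36 = 91/180
P(X=0 | obs) = 1/5 / 91/180 = 36/91
P(X=1 | obs) = 11/36 / 91/180 = 55/91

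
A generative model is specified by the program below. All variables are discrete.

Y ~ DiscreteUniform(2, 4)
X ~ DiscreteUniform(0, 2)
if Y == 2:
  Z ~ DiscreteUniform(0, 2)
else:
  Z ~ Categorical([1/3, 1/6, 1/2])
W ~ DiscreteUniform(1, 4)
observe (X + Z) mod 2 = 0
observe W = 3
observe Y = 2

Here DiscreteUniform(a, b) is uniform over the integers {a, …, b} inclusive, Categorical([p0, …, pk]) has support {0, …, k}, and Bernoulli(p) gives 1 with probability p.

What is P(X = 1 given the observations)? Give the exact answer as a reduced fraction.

Enumerate traces; 5 have nonzero weight after conditioning:
  (Y=2, X=0, Z=0, W=3) weight 1/108
  (Y=2, X=0, Z=2, W=3) weight 1/108
  (Y=2, X=1, Z=1, W=3) weight 1/108
  (Y=2, X=2, Z=0, W=3) weight 1/108
  (Y=2, X=2, Z=2, W=3) weight 1/108
Group by X:
  weight(X=0) = 1/54
  weight(X=1) = 1/108
  weight(X=2) = 1/54
Total weight = 1/54 + 1/108 + 1/54 = 5/108
P(X=0 | obs) = 1/54 / 5/108 = 2/5
P(X=1 | obs) = 1/108 / 5/108 = 1/5
P(X=2 | obs) = 1/54 / 5/108 = 2/5

P(X = 1 | obs) = 1/5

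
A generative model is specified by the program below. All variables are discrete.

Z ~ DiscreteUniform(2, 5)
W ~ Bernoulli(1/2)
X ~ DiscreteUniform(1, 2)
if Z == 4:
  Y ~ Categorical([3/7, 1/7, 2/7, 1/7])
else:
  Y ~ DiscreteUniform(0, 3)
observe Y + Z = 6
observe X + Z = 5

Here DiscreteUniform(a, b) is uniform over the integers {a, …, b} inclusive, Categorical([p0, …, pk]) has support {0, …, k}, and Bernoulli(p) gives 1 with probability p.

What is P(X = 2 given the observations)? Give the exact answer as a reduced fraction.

P(X = 2 | obs) = 7/15

Enumerate traces; 4 have nonzero weight after conditioning:
  (Z=3, W=0, X=2, Y=3) weight 1/64
  (Z=3, W=1, X=2, Y=3) weight 1/64
  (Z=4, W=0, X=1, Y=2) weight 1/56
  (Z=4, W=1, X=1, Y=2) weight 1/56
Group by X:
  weight(X=1) = 1/28
  weight(X=2) = 1/32
Total weight = 1/28 + 1/32 = 15/224
P(X=1 | obs) = 1/28 / 15/224 = 8/15
P(X=2 | obs) = 1/32 / 15/224 = 7/15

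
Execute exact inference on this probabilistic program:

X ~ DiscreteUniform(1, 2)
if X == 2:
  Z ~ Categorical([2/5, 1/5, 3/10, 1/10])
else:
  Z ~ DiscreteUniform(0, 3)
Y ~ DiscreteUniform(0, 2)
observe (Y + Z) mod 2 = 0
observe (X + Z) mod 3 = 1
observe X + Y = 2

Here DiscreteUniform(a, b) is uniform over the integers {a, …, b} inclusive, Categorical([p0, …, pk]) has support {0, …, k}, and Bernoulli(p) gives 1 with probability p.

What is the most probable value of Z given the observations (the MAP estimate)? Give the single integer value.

Enumerate traces; 2 have nonzero weight after conditioning:
  (X=1, Z=3, Y=1) weight 1/24
  (X=2, Z=2, Y=0) weight 1/20
Group by Z:
  weight(Z=2) = 1/20
  weight(Z=3) = 1/24
Total weight = 1/20 + 1/24 = 11/120
P(Z=2 | obs) = 1/20 / 11/120 = 6/11
P(Z=3 | obs) = 1/24 / 11/120 = 5/11
argmax = 2

argmax_v P(Z = v | obs) = 2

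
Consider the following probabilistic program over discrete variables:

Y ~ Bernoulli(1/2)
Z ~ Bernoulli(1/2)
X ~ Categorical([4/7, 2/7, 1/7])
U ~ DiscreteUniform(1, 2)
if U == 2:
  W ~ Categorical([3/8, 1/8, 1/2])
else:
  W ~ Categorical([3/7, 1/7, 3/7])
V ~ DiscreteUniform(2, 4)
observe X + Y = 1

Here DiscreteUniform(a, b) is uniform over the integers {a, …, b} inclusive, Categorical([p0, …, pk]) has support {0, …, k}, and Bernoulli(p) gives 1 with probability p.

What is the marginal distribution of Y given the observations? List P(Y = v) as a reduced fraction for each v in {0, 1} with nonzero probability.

P(Y=0) = 1/3, P(Y=1) = 2/3

Enumerate traces; 72 have nonzero weight after conditioning:
  (Y=0, Z=0, X=1, U=1, W=0, V=2) weight 1/196
  (Y=0, Z=0, X=1, U=1, W=0, V=3) weight 1/196
  (Y=0, Z=0, X=1, U=1, W=0, V=4) weight 1/196
  (Y=0, Z=0, X=1, U=1, W=1, V=2) weight 1/588
  (Y=0, Z=0, X=1, U=1, W=1, V=3) weight 1/588
  (Y=0, Z=0, X=1, U=1, W=1, V=4) weight 1/588
  (Y=0, Z=0, X=1, U=1, W=2, V=2) weight 1/196
  (Y=0, Z=0, X=1, U=1, W=2, V=3) weight 1/196
  (Y=1, Z=0, X=0, U=1, W=0, V=2) weight 1/98
  … 63 more
Group by Y:
  weight(Y=0) = 1/7
  weight(Y=1) = 2/7
Total weight = 1/7 + 2/7 = 3/7
P(Y=0 | obs) = 1/7 / 3/7 = 1/3
P(Y=1 | obs) = 2/7 / 3/7 = 2/3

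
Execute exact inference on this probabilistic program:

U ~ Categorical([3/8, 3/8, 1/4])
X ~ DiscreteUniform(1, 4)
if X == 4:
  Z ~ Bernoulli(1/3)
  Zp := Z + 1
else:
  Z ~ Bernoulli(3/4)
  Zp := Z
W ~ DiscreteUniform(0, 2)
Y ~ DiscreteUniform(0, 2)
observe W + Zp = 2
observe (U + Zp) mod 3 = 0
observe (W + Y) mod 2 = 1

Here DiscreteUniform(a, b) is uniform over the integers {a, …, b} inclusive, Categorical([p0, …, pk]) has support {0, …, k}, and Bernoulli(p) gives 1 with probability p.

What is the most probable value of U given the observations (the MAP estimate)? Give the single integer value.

argmax_v P(U = v | obs) = 2

Enumerate traces; 12 have nonzero weight after conditioning:
  (U=0, X=1, Z=0, W=2, Y=1) weight 1/384
  (U=0, X=2, Z=0, W=2, Y=1) weight 1/384
  (U=0, X=3, Z=0, W=2, Y=1) weight 1/384
  (U=1, X=4, Z=1, W=0, Y=1) weight 1/288
  (U=2, X=1, Z=1, W=1, Y=0) weight 1/192
  (U=2, X=1, Z=1, W=1, Y=2) weight 1/192
  (U=2, X=2, Z=1, W=1, Y=0) weight 1/192
  (U=2, X=2, Z=1, W=1, Y=2) weight 1/192
  … 4 more
Group by U:
  weight(U=0) = 1/128
  weight(U=1) = 1/288
  weight(U=2) = 35/864
Total weight = 1/128 + 1/288 + 35/864 = 179/3456
P(U=0 | obs) = 1/128 / 179/3456 = 27/179
P(U=1 | obs) = 1/288 / 179/3456 = 12/179
P(U=2 | obs) = 35/864 / 179/3456 = 140/179
argmax = 2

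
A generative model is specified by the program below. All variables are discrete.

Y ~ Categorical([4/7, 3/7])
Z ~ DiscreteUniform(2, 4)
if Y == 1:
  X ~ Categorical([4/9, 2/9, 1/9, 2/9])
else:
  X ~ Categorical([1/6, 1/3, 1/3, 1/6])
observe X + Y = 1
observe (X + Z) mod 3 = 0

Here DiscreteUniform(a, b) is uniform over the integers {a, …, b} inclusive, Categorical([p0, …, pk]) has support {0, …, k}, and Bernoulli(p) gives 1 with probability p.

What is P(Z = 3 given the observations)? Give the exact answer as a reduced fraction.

P(Z = 3 | obs) = 1/2

Enumerate traces; 2 have nonzero weight after conditioning:
  (Y=0, Z=2, X=1) weight 4/63
  (Y=1, Z=3, X=0) weight 4/63
Group by Z:
  weight(Z=2) = 4/63
  weight(Z=3) = 4/63
Total weight = 4/63 + 4/63 = 8/63
P(Z=2 | obs) = 4/63 / 8/63 = 1/2
P(Z=3 | obs) = 4/63 / 8/63 = 1/2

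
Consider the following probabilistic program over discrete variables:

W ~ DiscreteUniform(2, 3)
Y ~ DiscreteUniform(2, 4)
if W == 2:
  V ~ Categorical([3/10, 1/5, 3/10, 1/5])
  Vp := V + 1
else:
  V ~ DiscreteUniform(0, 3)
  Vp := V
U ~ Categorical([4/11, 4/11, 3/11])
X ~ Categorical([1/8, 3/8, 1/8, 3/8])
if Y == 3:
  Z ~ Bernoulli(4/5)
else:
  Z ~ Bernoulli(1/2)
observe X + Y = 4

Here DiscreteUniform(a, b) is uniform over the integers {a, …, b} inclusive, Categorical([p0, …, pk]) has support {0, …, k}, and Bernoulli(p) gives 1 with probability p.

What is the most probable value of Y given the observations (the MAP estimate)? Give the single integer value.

argmax_v P(Y = v | obs) = 3

Enumerate traces; 144 have nonzero weight after conditioning:
  (W=2, Y=2, V=0, U=0, X=2, Z=0) weight 1/880
  (W=2, Y=2, V=0, U=0, X=2, Z=1) weight 1/880
  (W=2, Y=2, V=0, U=1, X=2, Z=0) weight 1/880
  (W=2, Y=2, V=0, U=1, X=2, Z=1) weight 1/880
  (W=2, Y=2, V=0, U=2, X=2, Z=0) weight 3/3520
  (W=2, Y=2, V=0, U=2, X=2, Z=1) weight 3/3520
  (W=2, Y=2, V=1, U=0, X=2, Z=0) weight 1/1320
  (W=2, Y=2, V=1, U=0, X=2, Z=1) weight 1/1320
  (W=2, Y=3, V=0, U=0, X=1, Z=0) weight 3/2200
  (W=2, Y=4, V=0, U=0, X=0, Z=0) weight 1/880
  … 134 more
Group by Y:
  weight(Y=2) = 1/24
  weight(Y=3) = 1/8
  weight(Y=4) = 1/24
Total weight = 1/24 + 1/8 + 1/24 = 5/24
P(Y=2 | obs) = 1/24 / 5/24 = 1/5
P(Y=3 | obs) = 1/8 / 5/24 = 3/5
P(Y=4 | obs) = 1/24 / 5/24 = 1/5
argmax = 3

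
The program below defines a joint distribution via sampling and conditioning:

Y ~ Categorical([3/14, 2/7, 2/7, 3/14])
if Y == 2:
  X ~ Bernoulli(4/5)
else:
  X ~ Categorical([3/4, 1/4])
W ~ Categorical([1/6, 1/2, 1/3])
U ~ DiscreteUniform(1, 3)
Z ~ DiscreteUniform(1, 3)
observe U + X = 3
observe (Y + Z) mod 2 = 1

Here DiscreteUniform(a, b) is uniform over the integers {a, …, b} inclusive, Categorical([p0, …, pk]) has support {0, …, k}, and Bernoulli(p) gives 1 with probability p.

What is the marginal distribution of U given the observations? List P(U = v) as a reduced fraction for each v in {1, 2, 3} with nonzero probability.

Enumerate traces; 36 have nonzero weight after conditioning:
  (Y=0, X=0, W=0, U=3, Z=1) weight 1/336
  (Y=0, X=0, W=0, U=3, Z=3) weight 1/336
  (Y=0, X=0, W=1, U=3, Z=1) weight 1/112
  (Y=0, X=0, W=1, U=3, Z=3) weight 1/112
  (Y=0, X=0, W=2, U=3, Z=1) weight 1/168
  (Y=0, X=0, W=2, U=3, Z=3) weight 1/168
  (Y=0, X=1, W=0, U=2, Z=1) weight 1/1008
  (Y=0, X=1, W=0, U=2, Z=3) weight 1/1008
  … 28 more
Group by U:
  weight(U=2) = 193/2520
  weight(U=3) = 227/2520
Total weight = 193/2520 + 227/2520 = 1/6
P(U=2 | obs) = 193/2520 / 1/6 = 193/420
P(U=3 | obs) = 227/2520 / 1/6 = 227/420

P(U=2) = 193/420, P(U=3) = 227/420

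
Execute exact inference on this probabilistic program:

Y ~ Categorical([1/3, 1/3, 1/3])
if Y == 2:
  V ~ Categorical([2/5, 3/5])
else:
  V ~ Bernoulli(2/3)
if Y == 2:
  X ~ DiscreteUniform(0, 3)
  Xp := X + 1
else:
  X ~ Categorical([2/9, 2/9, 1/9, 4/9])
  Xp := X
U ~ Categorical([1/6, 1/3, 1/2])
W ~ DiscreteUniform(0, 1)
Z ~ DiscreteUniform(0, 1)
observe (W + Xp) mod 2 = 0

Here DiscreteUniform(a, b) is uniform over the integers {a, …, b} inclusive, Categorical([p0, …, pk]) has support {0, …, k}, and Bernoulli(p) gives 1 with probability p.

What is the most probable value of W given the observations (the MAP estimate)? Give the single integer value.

argmax_v P(W = v | obs) = 1

Enumerate traces; 144 have nonzero weight after conditioning:
  (Y=0, V=0, X=0, U=0, W=0, Z=0) weight 1/972
  (Y=0, V=0, X=0, U=0, W=0, Z=1) weight 1/972
  (Y=0, V=0, X=0, U=1, W=0, Z=0) weight 1/486
  (Y=0, V=0, X=0, U=1, W=0, Z=1) weight 1/486
  (Y=0, V=0, X=0, U=2, W=0, Z=0) weight 1/324
  (Y=0, V=0, X=0, U=2, W=0, Z=1) weight 1/324
  (Y=0, V=0, X=1, U=0, W=1, Z=0) weight 1/972
  (Y=0, V=0, X=1, U=0, W=1, Z=1) weight 1/972
  … 136 more
Group by W:
  weight(W=0) = 7/36
  weight(W=1) = 11/36
Total weight = 7/36 + 11/36 = 1/2
P(W=0 | obs) = 7/36 / 1/2 = 7/18
P(W=1 | obs) = 11/36 / 1/2 = 11/18
argmax = 1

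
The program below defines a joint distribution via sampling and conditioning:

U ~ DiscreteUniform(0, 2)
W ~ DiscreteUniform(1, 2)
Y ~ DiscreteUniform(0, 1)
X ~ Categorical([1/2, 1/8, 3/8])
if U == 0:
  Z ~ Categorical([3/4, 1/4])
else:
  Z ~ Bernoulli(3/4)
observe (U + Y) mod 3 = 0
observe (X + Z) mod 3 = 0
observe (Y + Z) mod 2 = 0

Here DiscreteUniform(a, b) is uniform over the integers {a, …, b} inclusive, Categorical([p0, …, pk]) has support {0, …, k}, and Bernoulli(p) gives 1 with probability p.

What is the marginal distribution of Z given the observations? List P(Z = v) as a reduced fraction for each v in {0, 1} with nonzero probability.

P(Z=0) = 4/7, P(Z=1) = 3/7

Enumerate traces; 4 have nonzero weight after conditioning:
  (U=0, W=1, Y=0, X=0, Z=0) weight 1/32
  (U=0, W=2, Y=0, X=0, Z=0) weight 1/32
  (U=2, W=1, Y=1, X=2, Z=1) weight 3/128
  (U=2, W=2, Y=1, X=2, Z=1) weight 3/128
Group by Z:
  weight(Z=0) = 1/16
  weight(Z=1) = 3/64
Total weight = 1/16 + 3/64 = 7/64
P(Z=0 | obs) = 1/16 / 7/64 = 4/7
P(Z=1 | obs) = 3/64 / 7/64 = 3/7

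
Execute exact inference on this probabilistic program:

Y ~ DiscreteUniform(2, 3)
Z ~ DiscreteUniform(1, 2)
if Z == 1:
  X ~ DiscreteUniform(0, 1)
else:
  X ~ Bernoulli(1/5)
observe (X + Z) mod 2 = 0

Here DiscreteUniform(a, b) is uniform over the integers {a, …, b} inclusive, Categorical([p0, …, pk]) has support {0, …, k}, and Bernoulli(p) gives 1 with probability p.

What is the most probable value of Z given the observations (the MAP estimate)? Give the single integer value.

Enumerate traces; 4 have nonzero weight after conditioning:
  (Y=2, Z=1, X=1) weight 1/8
  (Y=2, Z=2, X=0) weight 1/5
  (Y=3, Z=1, X=1) weight 1/8
  (Y=3, Z=2, X=0) weight 1/5
Group by Z:
  weight(Z=1) = 1/4
  weight(Z=2) = 2/5
Total weight = 1/4 + 2/5 = 13/20
P(Z=1 | obs) = 1/4 / 13/20 = 5/13
P(Z=2 | obs) = 2/5 / 13/20 = 8/13
argmax = 2

argmax_v P(Z = v | obs) = 2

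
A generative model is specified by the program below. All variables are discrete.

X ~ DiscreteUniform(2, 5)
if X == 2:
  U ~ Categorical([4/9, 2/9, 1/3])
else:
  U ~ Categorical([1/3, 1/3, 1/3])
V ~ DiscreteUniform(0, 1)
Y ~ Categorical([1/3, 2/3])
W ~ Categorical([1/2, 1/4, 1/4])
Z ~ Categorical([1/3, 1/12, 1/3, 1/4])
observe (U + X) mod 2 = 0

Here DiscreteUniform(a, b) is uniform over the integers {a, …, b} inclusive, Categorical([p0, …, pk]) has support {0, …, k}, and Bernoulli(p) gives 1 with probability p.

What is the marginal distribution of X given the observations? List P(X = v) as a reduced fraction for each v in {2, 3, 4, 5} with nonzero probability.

P(X=2) = 7/19, P(X=3) = 3/19, P(X=4) = 6/19, P(X=5) = 3/19

Enumerate traces; 288 have nonzero weight after conditioning:
  (X=2, U=0, V=0, Y=0, W=0, Z=0) weight 1/324
  (X=2, U=0, V=0, Y=0, W=0, Z=1) weight 1/1296
  (X=2, U=0, V=0, Y=0, W=0, Z=2) weight 1/324
  (X=2, U=0, V=0, Y=0, W=0, Z=3) weight 1/432
  (X=2, U=0, V=0, Y=0, W=1, Z=0) weight 1/648
  (X=2, U=0, V=0, Y=0, W=1, Z=1) weight 1/2592
  (X=2, U=0, V=0, Y=0, W=1, Z=2) weight 1/648
  (X=2, U=0, V=0, Y=0, W=1, Z=3) weight 1/864
  (X=3, U=1, V=0, Y=0, W=0, Z=0) weight 1/432
  (X=4, U=0, V=0, Y=0, W=0, Z=0) weight 1/432
  … 278 more
Group by X:
  weight(X=2) = 7/36
  weight(X=3) = 1/12
  weight(X=4) = 1/6
  weight(X=5) = 1/12
Total weight = 7/36 + 1/12 + 1/6 + 1/12 = 19/36
P(X=2 | obs) = 7/36 / 19/36 = 7/19
P(X=3 | obs) = 1/12 / 19/36 = 3/19
P(X=4 | obs) = 1/6 / 19/36 = 6/19
P(X=5 | obs) = 1/12 / 19/36 = 3/19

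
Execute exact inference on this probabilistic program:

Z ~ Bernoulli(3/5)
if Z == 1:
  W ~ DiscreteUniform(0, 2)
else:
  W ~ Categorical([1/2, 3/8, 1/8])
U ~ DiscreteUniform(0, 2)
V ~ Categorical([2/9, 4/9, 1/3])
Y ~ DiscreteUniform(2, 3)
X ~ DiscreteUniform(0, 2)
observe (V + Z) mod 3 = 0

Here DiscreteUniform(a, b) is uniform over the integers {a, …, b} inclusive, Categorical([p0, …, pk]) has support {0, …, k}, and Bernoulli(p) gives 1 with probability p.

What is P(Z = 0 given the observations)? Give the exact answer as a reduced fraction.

Enumerate traces; 108 have nonzero weight after conditioning:
  (Z=0, W=0, U=0, V=0, Y=2, X=0) weight 1/405
  (Z=0, W=0, U=0, V=0, Y=2, X=1) weight 1/405
  (Z=0, W=0, U=0, V=0, Y=2, X=2) weight 1/405
  (Z=0, W=0, U=0, V=0, Y=3, X=0) weight 1/405
  (Z=0, W=0, U=0, V=0, Y=3, X=1) weight 1/405
  (Z=0, W=0, U=0, V=0, Y=3, X=2) weight 1/405
  (Z=0, W=0, U=1, V=0, Y=2, X=0) weight 1/405
  (Z=0, W=0, U=1, V=0, Y=2, X=1) weight 1/405
  (Z=1, W=0, U=0, V=2, Y=2, X=0) weight 1/270
  … 99 more
Group by Z:
  weight(Z=0) = 4/45
  weight(Z=1) = 1/5
Total weight = 4/45 + 1/5 = 13/45
P(Z=0 | obs) = 4/45 / 13/45 = 4/13
P(Z=1 | obs) = 1/5 / 13/45 = 9/13

P(Z = 0 | obs) = 4/13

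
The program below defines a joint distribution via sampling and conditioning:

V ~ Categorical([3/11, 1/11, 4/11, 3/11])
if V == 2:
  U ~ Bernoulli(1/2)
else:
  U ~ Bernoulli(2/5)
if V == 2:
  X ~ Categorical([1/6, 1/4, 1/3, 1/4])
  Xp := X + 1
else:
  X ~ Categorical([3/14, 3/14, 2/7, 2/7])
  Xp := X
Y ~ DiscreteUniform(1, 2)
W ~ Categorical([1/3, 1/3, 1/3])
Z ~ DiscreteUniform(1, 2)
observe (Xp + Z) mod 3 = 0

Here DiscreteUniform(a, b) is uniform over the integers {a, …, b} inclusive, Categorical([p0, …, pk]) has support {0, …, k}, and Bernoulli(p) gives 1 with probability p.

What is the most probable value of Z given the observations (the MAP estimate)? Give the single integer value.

argmax_v P(Z = v | obs) = 2

Enumerate traces; 108 have nonzero weight after conditioning:
  (V=0, U=0, X=1, Y=1, W=0, Z=2) weight 9/3080
  (V=0, U=0, X=1, Y=1, W=1, Z=2) weight 9/3080
  (V=0, U=0, X=1, Y=1, W=2, Z=2) weight 9/3080
  (V=0, U=0, X=1, Y=2, W=0, Z=2) weight 9/3080
  (V=0, U=0, X=1, Y=2, W=1, Z=2) weight 9/3080
  (V=0, U=0, X=1, Y=2, W=2, Z=2) weight 9/3080
  (V=0, U=0, X=2, Y=1, W=0, Z=1) weight 3/770
  (V=0, U=0, X=2, Y=1, W=1, Z=1) weight 3/770
  … 100 more
Group by Z:
  weight(Z=1) = 3/22
  weight(Z=2) = 19/132
Total weight = 3/22 + 19/132 = 37/132
P(Z=1 | obs) = 3/22 / 37/132 = 18/37
P(Z=2 | obs) = 19/132 / 37/132 = 19/37
argmax = 2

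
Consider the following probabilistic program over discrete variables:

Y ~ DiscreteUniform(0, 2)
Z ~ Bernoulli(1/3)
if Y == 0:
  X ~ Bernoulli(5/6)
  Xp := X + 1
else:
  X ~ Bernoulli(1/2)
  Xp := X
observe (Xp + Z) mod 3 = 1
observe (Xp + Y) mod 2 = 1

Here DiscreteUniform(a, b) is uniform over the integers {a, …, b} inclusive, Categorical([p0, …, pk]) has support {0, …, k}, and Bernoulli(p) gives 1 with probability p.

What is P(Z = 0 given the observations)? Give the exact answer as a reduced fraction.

P(Z = 0 | obs) = 8/11

Enumerate traces; 3 have nonzero weight after conditioning:
  (Y=0, Z=0, X=0) weight 1/27
  (Y=1, Z=1, X=0) weight 1/18
  (Y=2, Z=0, X=1) weight 1/9
Group by Z:
  weight(Z=0) = 4/27
  weight(Z=1) = 1/18
Total weight = 4/27 + 1/18 = 11/54
P(Z=0 | obs) = 4/27 / 11/54 = 8/11
P(Z=1 | obs) = 1/18 / 11/54 = 3/11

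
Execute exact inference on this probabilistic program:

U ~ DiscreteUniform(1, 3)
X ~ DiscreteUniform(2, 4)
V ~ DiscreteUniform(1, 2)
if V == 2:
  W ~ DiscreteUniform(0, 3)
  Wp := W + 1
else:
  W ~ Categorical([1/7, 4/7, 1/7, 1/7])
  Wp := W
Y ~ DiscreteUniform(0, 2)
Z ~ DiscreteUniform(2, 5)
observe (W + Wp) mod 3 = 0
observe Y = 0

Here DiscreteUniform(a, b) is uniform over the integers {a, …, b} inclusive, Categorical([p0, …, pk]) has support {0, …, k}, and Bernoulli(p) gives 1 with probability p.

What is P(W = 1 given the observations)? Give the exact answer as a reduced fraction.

P(W = 1 | obs) = 7/15

Enumerate traces; 108 have nonzero weight after conditioning:
  (U=1, X=2, V=1, W=0, Y=0, Z=2) weight 1/1512
  (U=1, X=2, V=1, W=0, Y=0, Z=3) weight 1/1512
  (U=1, X=2, V=1, W=0, Y=0, Z=4) weight 1/1512
  (U=1, X=2, V=1, W=0, Y=0, Z=5) weight 1/1512
  (U=1, X=2, V=1, W=3, Y=0, Z=2) weight 1/1512
  (U=1, X=2, V=1, W=3, Y=0, Z=3) weight 1/1512
  (U=1, X=2, V=1, W=3, Y=0, Z=4) weight 1/1512
  (U=1, X=2, V=1, W=3, Y=0, Z=5) weight 1/1512
  (U=1, X=2, V=2, W=1, Y=0, Z=2) weight 1/864
  … 99 more
Group by W:
  weight(W=0) = 1/42
  weight(W=1) = 1/24
  weight(W=3) = 1/42
Total weight = 1/42 + 1/24 + 1/42 = 5/56
P(W=0 | obs) = 1/42 / 5/56 = 4/15
P(W=1 | obs) = 1/24 / 5/56 = 7/15
P(W=3 | obs) = 1/42 / 5/56 = 4/15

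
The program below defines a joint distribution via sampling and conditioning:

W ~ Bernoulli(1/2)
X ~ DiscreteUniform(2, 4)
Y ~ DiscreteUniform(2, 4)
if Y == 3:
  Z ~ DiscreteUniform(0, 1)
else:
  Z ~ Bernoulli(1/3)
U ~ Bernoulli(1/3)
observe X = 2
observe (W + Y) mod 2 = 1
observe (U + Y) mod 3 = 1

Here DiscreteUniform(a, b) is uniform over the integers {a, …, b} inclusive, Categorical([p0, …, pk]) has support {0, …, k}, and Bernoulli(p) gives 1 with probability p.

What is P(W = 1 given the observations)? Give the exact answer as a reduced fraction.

Enumerate traces; 4 have nonzero weight after conditioning:
  (W=0, X=2, Y=3, Z=0, U=1) weight 1/108
  (W=0, X=2, Y=3, Z=1, U=1) weight 1/108
  (W=1, X=2, Y=4, Z=0, U=0) weight 2/81
  (W=1, X=2, Y=4, Z=1, U=0) weight 1/81
Group by W:
  weight(W=0) = 1/54
  weight(W=1) = 1/27
Total weight = 1/54 + 1/27 = 1/18
P(W=0 | obs) = 1/54 / 1/18 = 1/3
P(W=1 | obs) = 1/27 / 1/18 = 2/3

P(W = 1 | obs) = 2/3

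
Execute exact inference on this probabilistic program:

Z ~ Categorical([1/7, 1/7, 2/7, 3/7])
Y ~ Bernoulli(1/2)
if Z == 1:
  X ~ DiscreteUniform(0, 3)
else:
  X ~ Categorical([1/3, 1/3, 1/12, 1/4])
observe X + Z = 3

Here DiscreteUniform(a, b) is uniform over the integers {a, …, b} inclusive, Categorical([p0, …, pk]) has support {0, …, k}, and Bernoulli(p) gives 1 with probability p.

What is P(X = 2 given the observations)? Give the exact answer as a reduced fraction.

Enumerate traces; 8 have nonzero weight after conditioning:
  (Z=0, Y=0, X=3) weight 1/56
  (Z=0, Y=1, X=3) weight 1/56
  (Z=1, Y=0, X=2) weight 1/56
  (Z=1, Y=1, X=2) weight 1/56
  (Z=2, Y=0, X=1) weight 1/21
  (Z=2, Y=1, X=1) weight 1/21
  (Z=3, Y=0, X=0) weight 1/14
  (Z=3, Y=1, X=0) weight 1/14
Group by X:
  weight(X=0) = 1/7
  weight(X=1) = 2/21
  weight(X=2) = 1/28
  weight(X=3) = 1/28
Total weight = 1/7 + 2/21 + 1/28 + 1/28 = 13/42
P(X=0 | obs) = 1/7 / 13/42 = 6/13
P(X=1 | obs) = 2/21 / 13/42 = 4/13
P(X=2 | obs) = 1/28 / 13/42 = 3/26
P(X=3 | obs) = 1/28 / 13/42 = 3/26

P(X = 2 | obs) = 3/26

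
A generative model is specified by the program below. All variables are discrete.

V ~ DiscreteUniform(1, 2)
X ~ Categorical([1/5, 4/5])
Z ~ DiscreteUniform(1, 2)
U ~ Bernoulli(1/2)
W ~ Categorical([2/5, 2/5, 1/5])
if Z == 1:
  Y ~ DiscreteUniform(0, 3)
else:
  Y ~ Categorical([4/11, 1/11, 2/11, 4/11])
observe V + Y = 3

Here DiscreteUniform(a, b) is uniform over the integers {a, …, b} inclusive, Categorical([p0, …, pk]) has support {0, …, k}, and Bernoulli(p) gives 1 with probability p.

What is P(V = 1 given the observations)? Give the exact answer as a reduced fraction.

P(V = 1 | obs) = 19/34

Enumerate traces; 48 have nonzero weight after conditioning:
  (V=1, X=0, Z=1, U=0, W=0, Y=2) weight 1/400
  (V=1, X=0, Z=1, U=0, W=1, Y=2) weight 1/400
  (V=1, X=0, Z=1, U=0, W=2, Y=2) weight 1/800
  (V=1, X=0, Z=1, U=1, W=0, Y=2) weight 1/400
  (V=1, X=0, Z=1, U=1, W=1, Y=2) weight 1/400
  (V=1, X=0, Z=1, U=1, W=2, Y=2) weight 1/800
  (V=1, X=0, Z=2, U=0, W=0, Y=2) weight 1/550
  (V=1, X=0, Z=2, U=0, W=1, Y=2) weight 1/550
  (V=2, X=0, Z=1, U=0, W=0, Y=1) weight 1/400
  … 39 more
Group by V:
  weight(V=1) = 19/176
  weight(V=2) = 15/176
Total weight = 19/176 + 15/176 = 17/88
P(V=1 | obs) = 19/176 / 17/88 = 19/34
P(V=2 | obs) = 15/176 / 17/88 = 15/34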